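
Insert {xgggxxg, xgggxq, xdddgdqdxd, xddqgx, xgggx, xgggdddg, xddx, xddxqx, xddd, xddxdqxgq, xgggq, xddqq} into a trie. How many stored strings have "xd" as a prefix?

7

Walk to "xd"; the words in its subtree are exactly those with that prefix.
Words under "xd": xddd, xdddgdqdxd, xddqgx, xddqq, xddx, xddxdqxgq, xddxqx
Count: 7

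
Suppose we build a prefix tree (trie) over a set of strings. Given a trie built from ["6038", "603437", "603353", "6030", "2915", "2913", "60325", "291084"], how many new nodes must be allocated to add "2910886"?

2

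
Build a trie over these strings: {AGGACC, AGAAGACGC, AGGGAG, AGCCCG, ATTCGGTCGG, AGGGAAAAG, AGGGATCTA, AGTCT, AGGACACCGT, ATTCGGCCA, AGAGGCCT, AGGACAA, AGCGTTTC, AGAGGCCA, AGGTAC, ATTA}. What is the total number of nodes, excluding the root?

64

For each word, the new-node count is its length minus the longest prefix already in the trie:
  "AGGACC" → 6 new (A, G, G, A, C, C)
  "AGAAGACGC" → prefix "AG" already present; 7 new (A, A, G, A, C, G, C)
  "AGGGAG" → prefix "AGG" already present; 3 new (G, A, G)
  "AGCCCG" → prefix "AG" already present; 4 new (C, C, C, G)
  "ATTCGGTCGG" → prefix "A" already present; 9 new (T, T, C, G, G, T, C, G, G)
  "AGGGAAAAG" → prefix "AGGGA" already present; 4 new (A, A, A, G)
  "AGGGATCTA" → prefix "AGGGA" already present; 4 new (T, C, T, A)
  "AGTCT" → prefix "AG" already present; 3 new (T, C, T)
  "AGGACACCGT" → prefix "AGGAC" already present; 5 new (A, C, C, G, T)
  "ATTCGGCCA" → prefix "ATTCGG" already present; 3 new (C, C, A)
  "AGAGGCCT" → prefix "AGA" already present; 5 new (G, G, C, C, T)
  "AGGACAA" → prefix "AGGACA" already present; 1 new (A)
  "AGCGTTTC" → prefix "AGC" already present; 5 new (G, T, T, T, C)
  "AGAGGCCA" → prefix "AGAGGCC" already present; 1 new (A)
  "AGGTAC" → prefix "AGG" already present; 3 new (T, A, C)
  "ATTA" → prefix "ATT" already present; 1 new (A)
Total nodes = 6 + 7 + 3 + 4 + 9 + 4 + 4 + 3 + 5 + 3 + 5 + 1 + 5 + 1 + 3 + 1 = 64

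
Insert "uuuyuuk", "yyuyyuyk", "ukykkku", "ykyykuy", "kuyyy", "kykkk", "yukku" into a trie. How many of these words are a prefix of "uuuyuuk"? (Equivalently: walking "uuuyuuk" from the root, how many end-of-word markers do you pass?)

1

Traverse "uuuyuuk" character by character; count nodes along the way that are marked as word ends.
Prefixes of the query that are stored words: "uuuyuuk"
Count: 1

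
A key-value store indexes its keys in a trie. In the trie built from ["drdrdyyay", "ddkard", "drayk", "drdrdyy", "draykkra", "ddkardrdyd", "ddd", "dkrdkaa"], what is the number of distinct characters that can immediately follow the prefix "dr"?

Follow the path "dr" to its node, then look at its outgoing edges.
Characters that immediately follow "dr" among the stored strings: {a, d}.
That node has 2 child edges.

2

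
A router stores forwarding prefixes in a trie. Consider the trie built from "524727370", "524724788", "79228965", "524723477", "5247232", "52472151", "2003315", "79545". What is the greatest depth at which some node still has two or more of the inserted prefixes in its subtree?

Equivalently: take the maximum, over all pairs, of their longest common prefix length.
"5247232" and "524723477" agree on "524723" (6 characters) before diverging; nothing deeper is shared.
Longest shared-prefix length: 6

6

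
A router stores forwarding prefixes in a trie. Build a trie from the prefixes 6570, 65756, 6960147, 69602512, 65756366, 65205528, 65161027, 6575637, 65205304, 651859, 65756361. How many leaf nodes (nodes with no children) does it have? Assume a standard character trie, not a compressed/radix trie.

10

A leaf is a node with no children — equivalently, the end of a word that is not a proper prefix of any other stored word.
Those words: "65161027", "651859", "65205304", "65205528", "6570", "65756361", "65756366", "6575637", "6960147", "69602512"
Leaf count: 10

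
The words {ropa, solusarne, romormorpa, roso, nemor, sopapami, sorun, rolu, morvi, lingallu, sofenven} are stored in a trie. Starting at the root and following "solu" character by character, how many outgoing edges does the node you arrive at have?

Follow the path "solu" to its node, then look at its outgoing edges.
Characters that immediately follow "solu" among the stored strings: {s}.
That node has 1 child edge.

1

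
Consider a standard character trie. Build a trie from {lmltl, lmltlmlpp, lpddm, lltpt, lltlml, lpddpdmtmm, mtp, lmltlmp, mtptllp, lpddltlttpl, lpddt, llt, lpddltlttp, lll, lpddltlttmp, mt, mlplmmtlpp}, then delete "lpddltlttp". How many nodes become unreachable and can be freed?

Walk "lpddltlttp" from the leaf back toward the root, removing each node that no remaining word uses.
Every node on "lpddltlttp" is still needed (e.g. by "lpddltlttpl"), so nothing is freed.
Nodes removed: 0

0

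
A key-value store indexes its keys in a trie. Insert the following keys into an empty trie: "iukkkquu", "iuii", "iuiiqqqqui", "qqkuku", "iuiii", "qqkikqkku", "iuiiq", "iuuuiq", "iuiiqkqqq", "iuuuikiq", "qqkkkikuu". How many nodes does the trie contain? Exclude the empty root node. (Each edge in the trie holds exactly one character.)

46

Trace insertions, counting only characters that open a new branch:
  "iukkkquu" → 8 new (i, u, k, k, k, q, u, u)
  "iuii" → prefix "iu" already present; 2 new (i, i)
  "iuiiqqqqui" → prefix "iuii" already present; 6 new (q, q, q, q, u, i)
  "qqkuku" → 6 new (q, q, k, u, k, u)
  "iuiii" → prefix "iuii" already present; 1 new (i)
  "qqkikqkku" → prefix "qqk" already present; 6 new (i, k, q, k, k, u)
  "iuiiq" → prefix "iuiiq" already present; 0 new (none)
  "iuuuiq" → prefix "iu" already present; 4 new (u, u, i, q)
  "iuiiqkqqq" → prefix "iuiiq" already present; 4 new (k, q, q, q)
  "iuuuikiq" → prefix "iuuui" already present; 3 new (k, i, q)
  "qqkkkikuu" → prefix "qqk" already present; 6 new (k, k, i, k, u, u)
Total nodes = 8 + 2 + 6 + 6 + 1 + 6 + 0 + 4 + 4 + 3 + 6 = 46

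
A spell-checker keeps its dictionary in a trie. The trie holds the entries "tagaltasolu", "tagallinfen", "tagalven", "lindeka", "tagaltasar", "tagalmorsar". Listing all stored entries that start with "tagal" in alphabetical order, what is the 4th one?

tagaltasolu

DFS of the "tagal" subtree visits, in order: "tagallinfen", "tagalmorsar", "tagaltasar", "tagaltasolu", "tagalven"
Position 4: tagaltasolu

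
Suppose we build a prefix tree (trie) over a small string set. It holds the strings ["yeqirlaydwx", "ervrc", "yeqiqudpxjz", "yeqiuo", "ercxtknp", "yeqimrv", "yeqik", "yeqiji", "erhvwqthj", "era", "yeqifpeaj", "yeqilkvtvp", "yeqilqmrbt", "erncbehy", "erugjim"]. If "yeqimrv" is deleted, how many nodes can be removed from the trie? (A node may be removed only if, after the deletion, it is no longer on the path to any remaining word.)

Walk "yeqimrv" from the leaf back toward the root, removing each node that no remaining word uses.
The suffix "mrv" (3 nodes) is used only by "yeqimrv"; the node for "yeqi" still has the child "r", so pruning stops there.
Nodes removed: 3

3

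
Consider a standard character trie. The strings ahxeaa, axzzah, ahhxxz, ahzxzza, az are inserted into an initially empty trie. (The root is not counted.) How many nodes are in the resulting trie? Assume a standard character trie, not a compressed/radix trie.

21

Count nodes per top-level branch (shared prefixes stored once):
  'a'-branch (ahhxxz, ahxeaa, ahzxzza, axzzah, az): 21 nodes
Sum: 21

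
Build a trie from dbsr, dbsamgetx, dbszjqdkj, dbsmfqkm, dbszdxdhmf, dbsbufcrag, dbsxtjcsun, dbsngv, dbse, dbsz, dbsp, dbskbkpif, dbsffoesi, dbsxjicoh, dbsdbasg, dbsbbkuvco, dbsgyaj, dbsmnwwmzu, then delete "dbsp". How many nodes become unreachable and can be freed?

1

Walk "dbsp" from the leaf back toward the root, removing each node that no remaining word uses.
The suffix "p" (1 node) is used only by "dbsp"; the node for "dbs" still has the child "r", so pruning stops there.
Nodes removed: 1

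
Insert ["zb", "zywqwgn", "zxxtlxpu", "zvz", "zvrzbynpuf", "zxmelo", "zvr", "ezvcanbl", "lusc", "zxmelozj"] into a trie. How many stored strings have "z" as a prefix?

8

Walk to "z"; the words in its subtree are exactly those with that prefix.
Words under "z": zb, zvr, zvrzbynpuf, zvz, zxmelo, zxmelozj, zxxtlxpu, zywqwgn
Count: 8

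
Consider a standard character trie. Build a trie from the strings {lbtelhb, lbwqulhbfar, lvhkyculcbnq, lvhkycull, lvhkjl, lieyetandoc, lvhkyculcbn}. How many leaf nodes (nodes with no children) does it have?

6

A leaf is a node with no children — equivalently, the end of a word that is not a proper prefix of any other stored word.
Those words: "lbtelhb", "lbwqulhbfar", "lieyetandoc", "lvhkjl", "lvhkyculcbnq", "lvhkycull"
Leaf count: 6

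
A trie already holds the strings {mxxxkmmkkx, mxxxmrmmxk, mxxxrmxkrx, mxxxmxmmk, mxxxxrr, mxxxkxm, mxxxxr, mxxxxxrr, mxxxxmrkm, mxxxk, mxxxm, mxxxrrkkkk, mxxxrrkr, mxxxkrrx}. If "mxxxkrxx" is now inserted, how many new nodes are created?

2

The longest prefix of "mxxxkrxx" already in the trie is "mxxxkr" (length 6).
So 8 − 6 = 2 new nodes.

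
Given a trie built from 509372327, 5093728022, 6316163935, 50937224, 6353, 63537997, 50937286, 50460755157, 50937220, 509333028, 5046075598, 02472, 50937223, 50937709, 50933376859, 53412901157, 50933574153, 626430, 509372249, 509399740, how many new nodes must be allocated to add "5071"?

2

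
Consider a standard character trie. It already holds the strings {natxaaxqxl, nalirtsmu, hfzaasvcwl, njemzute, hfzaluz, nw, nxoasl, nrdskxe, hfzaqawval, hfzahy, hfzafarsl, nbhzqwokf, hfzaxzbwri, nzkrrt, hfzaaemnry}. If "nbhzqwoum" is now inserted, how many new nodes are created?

2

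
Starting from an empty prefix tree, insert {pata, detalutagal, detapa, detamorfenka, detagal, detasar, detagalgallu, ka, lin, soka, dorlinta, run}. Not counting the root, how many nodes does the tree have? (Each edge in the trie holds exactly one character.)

55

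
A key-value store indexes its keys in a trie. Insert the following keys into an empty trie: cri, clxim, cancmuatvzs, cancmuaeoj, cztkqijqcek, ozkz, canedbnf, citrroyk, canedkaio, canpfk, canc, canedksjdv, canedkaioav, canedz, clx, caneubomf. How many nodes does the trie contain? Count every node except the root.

For each word, the new-node count is its length minus the longest prefix already in the trie:
  "cri" → 3 new (c, r, i)
  "clxim" → prefix "c" already present; 4 new (l, x, i, m)
  "cancmuatvzs" → prefix "c" already present; 10 new (a, n, c, m, u, a, t, v, z, s)
  "cancmuaeoj" → prefix "cancmua" already present; 3 new (e, o, j)
  "cztkqijqcek" → prefix "c" already present; 10 new (z, t, k, q, i, j, q, c, e, k)
  "ozkz" → 4 new (o, z, k, z)
  "canedbnf" → prefix "can" already present; 5 new (e, d, b, n, f)
  "citrroyk" → prefix "c" already present; 7 new (i, t, r, r, o, y, k)
  "canedkaio" → prefix "caned" already present; 4 new (k, a, i, o)
  "canpfk" → prefix "can" already present; 3 new (p, f, k)
  "canc" → prefix "canc" already present; 0 new (none)
  "canedksjdv" → prefix "canedk" already present; 4 new (s, j, d, v)
  "canedkaioav" → prefix "canedkaio" already present; 2 new (a, v)
  "canedz" → prefix "caned" already present; 1 new (z)
  "clx" → prefix "clx" already present; 0 new (none)
  "caneubomf" → prefix "cane" already present; 5 new (u, b, o, m, f)
Total nodes = 3 + 4 + 10 + 3 + 10 + 4 + 5 + 7 + 4 + 3 + 0 + 4 + 2 + 1 + 0 + 5 = 65

65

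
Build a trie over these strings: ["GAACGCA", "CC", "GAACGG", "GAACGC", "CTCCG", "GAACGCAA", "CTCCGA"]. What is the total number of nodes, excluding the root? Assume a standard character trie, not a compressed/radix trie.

Count nodes per top-level branch (shared prefixes stored once):
  'C'-branch (CC, CTCCG, CTCCGA): 7 nodes
  'G'-branch (GAACGC, GAACGCA, GAACGCAA, GAACGG): 9 nodes
Sum: 16

16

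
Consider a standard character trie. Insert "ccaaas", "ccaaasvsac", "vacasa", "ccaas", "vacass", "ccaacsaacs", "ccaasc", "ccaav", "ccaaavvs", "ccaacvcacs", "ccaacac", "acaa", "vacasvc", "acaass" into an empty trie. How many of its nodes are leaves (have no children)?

A leaf is a node with no children — equivalently, the end of a word that is not a proper prefix of any other stored word.
Those words: "acaass", "ccaaasvsac", "ccaaavvs", "ccaacac", "ccaacsaacs", "ccaacvcacs", "ccaasc", "ccaav", "vacasa", "vacass", "vacasvc"
Leaf count: 11

11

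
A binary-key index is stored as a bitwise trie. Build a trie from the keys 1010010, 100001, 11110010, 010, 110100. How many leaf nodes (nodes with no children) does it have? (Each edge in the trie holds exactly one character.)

5

A leaf is a node with no children — equivalently, the end of a word that is not a proper prefix of any other stored word.
Those words: "010", "100001", "1010010", "110100", "11110010"
Leaf count: 5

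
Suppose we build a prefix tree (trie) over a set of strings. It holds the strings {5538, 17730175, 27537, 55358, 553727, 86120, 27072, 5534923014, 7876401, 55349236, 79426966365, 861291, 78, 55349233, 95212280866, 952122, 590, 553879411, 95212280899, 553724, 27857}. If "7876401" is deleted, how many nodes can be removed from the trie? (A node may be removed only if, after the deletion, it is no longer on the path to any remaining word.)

5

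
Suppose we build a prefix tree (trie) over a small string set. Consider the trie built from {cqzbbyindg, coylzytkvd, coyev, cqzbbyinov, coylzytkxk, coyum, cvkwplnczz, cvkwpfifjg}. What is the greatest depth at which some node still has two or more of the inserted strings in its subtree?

8

Equivalently: take the maximum, over all pairs, of their longest common prefix length.
"coylzytkvd" and "coylzytkxk" agree on "coylzytk" (8 characters) before diverging; nothing deeper is shared.
Longest shared-prefix length: 8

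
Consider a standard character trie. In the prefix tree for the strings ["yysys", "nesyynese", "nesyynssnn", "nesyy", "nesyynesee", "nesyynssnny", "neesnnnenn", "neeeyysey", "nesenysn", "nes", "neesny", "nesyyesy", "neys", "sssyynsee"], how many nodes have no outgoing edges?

10

Leaves are exactly the stored words that no other stored word extends.
Those words: "neeeyysey", "neesnnnenn", "neesny", "nesenysn", "nesyyesy", "nesyynesee", "nesyynssnny", "neys", "sssyynsee", "yysys"
Leaf count: 10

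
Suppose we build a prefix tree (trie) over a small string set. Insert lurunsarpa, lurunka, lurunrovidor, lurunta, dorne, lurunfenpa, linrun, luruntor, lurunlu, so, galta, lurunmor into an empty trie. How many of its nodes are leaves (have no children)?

A leaf is a node with no children — equivalently, the end of a word that is not a proper prefix of any other stored word.
Those words: "dorne", "galta", "linrun", "lurunfenpa", "lurunka", "lurunlu", "lurunmor", "lurunrovidor", "lurunsarpa", "lurunta", "luruntor", "so"
Leaf count: 12

12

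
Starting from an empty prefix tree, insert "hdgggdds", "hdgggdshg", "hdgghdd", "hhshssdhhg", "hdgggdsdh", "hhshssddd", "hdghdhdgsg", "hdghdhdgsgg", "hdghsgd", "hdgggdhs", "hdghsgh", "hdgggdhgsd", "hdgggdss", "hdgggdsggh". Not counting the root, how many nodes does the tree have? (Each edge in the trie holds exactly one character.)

Trace insertions, counting only characters that open a new branch:
  "hdgggdds" → 8 new (h, d, g, g, g, d, d, s)
  "hdgggdshg" → prefix "hdgggd" already present; 3 new (s, h, g)
  "hdgghdd" → prefix "hdgg" already present; 3 new (h, d, d)
  "hhshssdhhg" → prefix "h" already present; 9 new (h, s, h, s, s, d, h, h, g)
  "hdgggdsdh" → prefix "hdgggds" already present; 2 new (d, h)
  "hhshssddd" → prefix "hhshssd" already present; 2 new (d, d)
  "hdghdhdgsg" → prefix "hdg" already present; 7 new (h, d, h, d, g, s, g)
  "hdghdhdgsgg" → prefix "hdghdhdgsg" already present; 1 new (g)
  "hdghsgd" → prefix "hdgh" already present; 3 new (s, g, d)
  "hdgggdhs" → prefix "hdgggd" already present; 2 new (h, s)
  "hdghsgh" → prefix "hdghsg" already present; 1 new (h)
  "hdgggdhgsd" → prefix "hdgggdh" already present; 3 new (g, s, d)
  "hdgggdss" → prefix "hdgggds" already present; 1 new (s)
  "hdgggdsggh" → prefix "hdgggds" already present; 3 new (g, g, h)
Total nodes = 8 + 3 + 3 + 9 + 2 + 2 + 7 + 1 + 3 + 2 + 1 + 3 + 1 + 3 = 48

48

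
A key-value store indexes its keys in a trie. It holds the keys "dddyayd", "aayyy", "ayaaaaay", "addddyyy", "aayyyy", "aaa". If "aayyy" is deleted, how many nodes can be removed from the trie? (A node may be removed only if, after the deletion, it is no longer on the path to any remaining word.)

A node on "aayyy"'s path can go only if nothing else ends at it or branches off below it.
Every node on "aayyy" is still needed (e.g. by "aayyyy"), so nothing is freed.
Nodes removed: 0

0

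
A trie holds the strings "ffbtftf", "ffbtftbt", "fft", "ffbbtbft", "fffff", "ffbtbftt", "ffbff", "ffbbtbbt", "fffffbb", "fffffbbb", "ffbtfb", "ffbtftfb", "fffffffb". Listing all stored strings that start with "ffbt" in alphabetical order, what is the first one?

Words with prefix "ffbt", in lexicographic order: "ffbtbftt", "ffbtfb", "ffbtftbt", "ffbtftf", "ffbtftfb"
Position 1: ffbtbftt

ffbtbftt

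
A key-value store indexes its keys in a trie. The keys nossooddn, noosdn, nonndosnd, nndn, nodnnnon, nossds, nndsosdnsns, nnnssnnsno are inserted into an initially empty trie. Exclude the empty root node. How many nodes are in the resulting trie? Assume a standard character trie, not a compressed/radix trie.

Insert word by word; a character creates a node only if that edge doesn't already exist:
  "nossooddn" → 9 new (n, o, s, s, o, o, d, d, n)
  "noosdn" → prefix "no" already present; 4 new (o, s, d, n)
  "nonndosnd" → prefix "no" already present; 7 new (n, n, d, o, s, n, d)
  "nndn" → prefix "n" already present; 3 new (n, d, n)
  "nodnnnon" → prefix "no" already present; 6 new (d, n, n, n, o, n)
  "nossds" → prefix "noss" already present; 2 new (d, s)
  "nndsosdnsns" → prefix "nnd" already present; 8 new (s, o, s, d, n, s, n, s)
  "nnnssnnsno" → prefix "nn" already present; 8 new (n, s, s, n, n, s, n, o)
Total nodes = 9 + 4 + 7 + 3 + 6 + 2 + 8 + 8 = 47

47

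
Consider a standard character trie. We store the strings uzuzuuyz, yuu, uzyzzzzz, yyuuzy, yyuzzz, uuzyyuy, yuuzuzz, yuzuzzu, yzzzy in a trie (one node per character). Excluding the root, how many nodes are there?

44

Trace insertions, counting only characters that open a new branch:
  "uzuzuuyz" → 8 new (u, z, u, z, u, u, y, z)
  "yuu" → 3 new (y, u, u)
  "uzyzzzzz" → prefix "uz" already present; 6 new (y, z, z, z, z, z)
  "yyuuzy" → prefix "y" already present; 5 new (y, u, u, z, y)
  "yyuzzz" → prefix "yyu" already present; 3 new (z, z, z)
  "uuzyyuy" → prefix "u" already present; 6 new (u, z, y, y, u, y)
  "yuuzuzz" → prefix "yuu" already present; 4 new (z, u, z, z)
  "yuzuzzu" → prefix "yu" already present; 5 new (z, u, z, z, u)
  "yzzzy" → prefix "y" already present; 4 new (z, z, z, y)
Total nodes = 8 + 3 + 6 + 5 + 3 + 6 + 4 + 5 + 4 = 44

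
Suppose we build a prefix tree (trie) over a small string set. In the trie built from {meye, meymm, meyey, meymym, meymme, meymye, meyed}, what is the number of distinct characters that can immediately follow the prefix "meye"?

2

Follow the path "meye" to its node, then look at its outgoing edges.
Distinct next characters after "meye": d, y.
That node has 2 child edges.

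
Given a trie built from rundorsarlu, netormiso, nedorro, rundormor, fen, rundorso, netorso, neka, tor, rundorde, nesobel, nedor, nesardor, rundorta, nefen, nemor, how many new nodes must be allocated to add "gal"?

"gal" shares no prefix with any stored word, so all 3 characters open new nodes.
3 − 0 = 3 new nodes.

3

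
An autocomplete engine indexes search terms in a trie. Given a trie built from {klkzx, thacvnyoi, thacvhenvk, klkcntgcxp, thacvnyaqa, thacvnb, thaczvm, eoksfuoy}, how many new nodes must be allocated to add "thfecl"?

4

Walking "thfecl" from the root, the first 2 characters ("th") follow existing edges; "f" is the first miss.
New nodes needed: |"thfecl"| − 2 = 6 − 2 = 4.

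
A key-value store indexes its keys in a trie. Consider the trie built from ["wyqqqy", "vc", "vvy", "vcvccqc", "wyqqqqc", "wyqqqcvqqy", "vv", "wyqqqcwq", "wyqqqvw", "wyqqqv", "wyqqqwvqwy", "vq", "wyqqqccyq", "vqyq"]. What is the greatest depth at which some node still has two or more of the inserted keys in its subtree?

Equivalently: take the maximum, over all pairs, of their longest common prefix length.
e.g. "wyqqqccyq" and "wyqqqcvqqy" share the prefix "wyqqqc" of length 6; no pair shares a longer one.
Longest shared-prefix length: 6

6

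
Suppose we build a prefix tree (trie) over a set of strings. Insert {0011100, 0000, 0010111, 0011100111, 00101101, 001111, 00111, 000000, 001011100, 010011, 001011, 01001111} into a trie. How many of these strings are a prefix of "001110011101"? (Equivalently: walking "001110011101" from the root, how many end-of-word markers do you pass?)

Traverse "001110011101" character by character; count nodes along the way that are marked as word ends.
Prefixes of the query that are stored words: "00111", "0011100", "0011100111"
Count: 3

3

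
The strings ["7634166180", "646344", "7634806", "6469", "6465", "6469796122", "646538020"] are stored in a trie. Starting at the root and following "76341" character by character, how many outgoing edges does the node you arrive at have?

1

Follow the path "76341" to its node, then look at its outgoing edges.
Distinct next characters after "76341": 6.
That node has 1 child edge.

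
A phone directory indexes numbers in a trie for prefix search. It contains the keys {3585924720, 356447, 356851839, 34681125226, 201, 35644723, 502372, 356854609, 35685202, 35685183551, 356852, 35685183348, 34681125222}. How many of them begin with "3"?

Walk to "3"; the words in its subtree are exactly those with that prefix.
Matches: "34681125222", "34681125226", "356447", "35644723", "35685183348", "35685183551", "356851839", "356852", "35685202", "356854609", "3585924720"
Count: 11

11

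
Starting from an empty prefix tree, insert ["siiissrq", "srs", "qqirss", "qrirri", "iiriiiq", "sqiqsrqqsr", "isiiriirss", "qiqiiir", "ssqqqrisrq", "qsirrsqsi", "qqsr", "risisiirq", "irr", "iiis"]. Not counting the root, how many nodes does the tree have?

84

Insert word by word; a character creates a node only if that edge doesn't already exist:
  "siiissrq" → 8 new (s, i, i, i, s, s, r, q)
  "srs" → prefix "s" already present; 2 new (r, s)
  "qqirss" → 6 new (q, q, i, r, s, s)
  "qrirri" → prefix "q" already present; 5 new (r, i, r, r, i)
  "iiriiiq" → 7 new (i, i, r, i, i, i, q)
  "sqiqsrqqsr" → prefix "s" already present; 9 new (q, i, q, s, r, q, q, s, r)
  "isiiriirss" → prefix "i" already present; 9 new (s, i, i, r, i, i, r, s, s)
  "qiqiiir" → prefix "q" already present; 6 new (i, q, i, i, i, r)
  "ssqqqrisrq" → prefix "s" already present; 9 new (s, q, q, q, r, i, s, r, q)
  "qsirrsqsi" → prefix "q" already present; 8 new (s, i, r, r, s, q, s, i)
  "qqsr" → prefix "qq" already present; 2 new (s, r)
  "risisiirq" → 9 new (r, i, s, i, s, i, i, r, q)
  "irr" → prefix "i" already present; 2 new (r, r)
  "iiis" → prefix "ii" already present; 2 new (i, s)
Total nodes = 8 + 2 + 6 + 5 + 7 + 9 + 9 + 6 + 9 + 8 + 2 + 9 + 2 + 2 = 84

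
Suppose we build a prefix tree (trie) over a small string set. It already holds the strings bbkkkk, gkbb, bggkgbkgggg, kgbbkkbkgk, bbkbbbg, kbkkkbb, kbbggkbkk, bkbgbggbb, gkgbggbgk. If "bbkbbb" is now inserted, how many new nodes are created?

0

Every character of "bbkbbb" already lies on an existing path (it is a prefix of some stored word).
No new nodes are needed: 0.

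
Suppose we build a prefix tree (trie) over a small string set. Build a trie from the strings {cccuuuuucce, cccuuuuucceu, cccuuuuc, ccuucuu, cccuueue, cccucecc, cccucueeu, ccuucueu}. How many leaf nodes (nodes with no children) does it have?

7

A leaf is a node with no children — equivalently, the end of a word that is not a proper prefix of any other stored word.
Those words: "cccucecc", "cccucueeu", "cccuueue", "cccuuuuc", "cccuuuuucceu", "ccuucueu", "ccuucuu"
Leaf count: 7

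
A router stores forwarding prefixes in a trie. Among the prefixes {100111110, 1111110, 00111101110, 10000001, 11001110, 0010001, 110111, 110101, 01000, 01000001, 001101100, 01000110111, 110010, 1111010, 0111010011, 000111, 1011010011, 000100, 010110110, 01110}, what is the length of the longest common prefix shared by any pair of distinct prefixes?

The deepest shared node is where two words last agree before diverging.
"01000" and "01000001" agree on "01000" (5 characters) before diverging; nothing deeper is shared.
Longest shared-prefix length: 5

5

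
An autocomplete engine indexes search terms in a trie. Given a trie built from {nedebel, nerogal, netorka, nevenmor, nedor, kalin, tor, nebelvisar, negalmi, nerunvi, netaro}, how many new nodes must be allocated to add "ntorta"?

5

Walking "ntorta" from the root, the first 1 characters ("n") follow existing edges; "t" is the first miss.
Each of the 5 remaining characters creates one node.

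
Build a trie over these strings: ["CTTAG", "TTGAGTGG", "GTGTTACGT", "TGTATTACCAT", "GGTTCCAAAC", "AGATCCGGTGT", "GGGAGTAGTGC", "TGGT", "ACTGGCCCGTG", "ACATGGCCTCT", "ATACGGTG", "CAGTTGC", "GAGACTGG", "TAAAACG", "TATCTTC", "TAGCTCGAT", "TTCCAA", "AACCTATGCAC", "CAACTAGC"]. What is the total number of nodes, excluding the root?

140

Insert word by word; a character creates a node only if that edge doesn't already exist:
  "CTTAG" → 5 new (C, T, T, A, G)
  "TTGAGTGG" → 8 new (T, T, G, A, G, T, G, G)
  "GTGTTACGT" → 9 new (G, T, G, T, T, A, C, G, T)
  "TGTATTACCAT" → prefix "T" already present; 10 new (G, T, A, T, T, A, C, C, A, T)
  "GGTTCCAAAC" → prefix "G" already present; 9 new (G, T, T, C, C, A, A, A, C)
  "AGATCCGGTGT" → 11 new (A, G, A, T, C, C, G, G, T, G, T)
  "GGGAGTAGTGC" → prefix "GG" already present; 9 new (G, A, G, T, A, G, T, G, C)
  "TGGT" → prefix "TG" already present; 2 new (G, T)
  "ACTGGCCCGTG" → prefix "A" already present; 10 new (C, T, G, G, C, C, C, G, T, G)
  "ACATGGCCTCT" → prefix "AC" already present; 9 new (A, T, G, G, C, C, T, C, T)
  "ATACGGTG" → prefix "A" already present; 7 new (T, A, C, G, G, T, G)
  "CAGTTGC" → prefix "C" already present; 6 new (A, G, T, T, G, C)
  "GAGACTGG" → prefix "G" already present; 7 new (A, G, A, C, T, G, G)
  "TAAAACG" → prefix "T" already present; 6 new (A, A, A, A, C, G)
  "TATCTTC" → prefix "TA" already present; 5 new (T, C, T, T, C)
  "TAGCTCGAT" → prefix "TA" already present; 7 new (G, C, T, C, G, A, T)
  "TTCCAA" → prefix "TT" already present; 4 new (C, C, A, A)
  "AACCTATGCAC" → prefix "A" already present; 10 new (A, C, C, T, A, T, G, C, A, C)
  "CAACTAGC" → prefix "CA" already present; 6 new (A, C, T, A, G, C)
Total nodes = 5 + 8 + 9 + 10 + 9 + 11 + 9 + 2 + 10 + 9 + 7 + 6 + 7 + 6 + 5 + 7 + 4 + 10 + 6 = 140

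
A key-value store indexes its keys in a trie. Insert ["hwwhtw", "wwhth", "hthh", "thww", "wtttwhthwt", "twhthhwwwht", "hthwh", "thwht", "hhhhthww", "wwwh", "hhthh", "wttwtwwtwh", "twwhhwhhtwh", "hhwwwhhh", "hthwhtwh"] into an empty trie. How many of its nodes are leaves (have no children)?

A leaf is a node with no children — equivalently, the end of a word that is not a proper prefix of any other stored word.
Those words: "hhhhthww", "hhthh", "hhwwwhhh", "hthh", "hthwhtwh", "hwwhtw", "thwht", "thww", "twhthhwwwht", "twwhhwhhtwh", "wtttwhthwt", "wttwtwwtwh", "wwhth", "wwwh"
Leaf count: 14

14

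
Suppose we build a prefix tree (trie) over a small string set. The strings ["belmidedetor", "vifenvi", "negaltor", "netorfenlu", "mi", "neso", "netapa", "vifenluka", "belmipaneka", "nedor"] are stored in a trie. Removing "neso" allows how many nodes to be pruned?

2

Walk "neso" from the leaf back toward the root, removing each node that no remaining word uses.
The suffix "so" (2 nodes) is used only by "neso"; the node for "ne" still has the child "g", so pruning stops there.
Nodes removed: 2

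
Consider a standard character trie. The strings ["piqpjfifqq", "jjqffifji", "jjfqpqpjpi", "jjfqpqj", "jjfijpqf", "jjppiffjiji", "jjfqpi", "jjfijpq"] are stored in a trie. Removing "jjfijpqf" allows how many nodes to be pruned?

1

A node on "jjfijpqf"'s path can go only if nothing else ends at it or branches off below it.
The suffix "f" (1 node) is used only by "jjfijpqf"; "jjfijpq" is itself a stored word, so pruning stops there.
Nodes removed: 1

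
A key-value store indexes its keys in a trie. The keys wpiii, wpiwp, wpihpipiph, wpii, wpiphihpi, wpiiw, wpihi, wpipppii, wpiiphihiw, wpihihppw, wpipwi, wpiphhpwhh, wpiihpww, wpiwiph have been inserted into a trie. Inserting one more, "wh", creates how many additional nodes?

1

"w" is already a path in the trie; the remaining "h" must be added.
New nodes needed: |"wh"| − 1 = 2 − 1 = 1.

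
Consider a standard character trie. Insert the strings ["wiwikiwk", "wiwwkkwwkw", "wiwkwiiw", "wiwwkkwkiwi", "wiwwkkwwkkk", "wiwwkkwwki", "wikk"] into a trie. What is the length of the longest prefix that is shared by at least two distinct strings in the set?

9

Equivalently: take the maximum, over all pairs, of their longest common prefix length.
"wiwwkkwwki" and "wiwwkkwwkkk" agree on "wiwwkkwwk" (9 characters) before diverging; nothing deeper is shared.
Longest shared-prefix length: 9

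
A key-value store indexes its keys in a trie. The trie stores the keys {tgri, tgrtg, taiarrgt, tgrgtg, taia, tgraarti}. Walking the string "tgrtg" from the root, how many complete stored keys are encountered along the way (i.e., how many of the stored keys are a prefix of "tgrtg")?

Traverse "tgrtg" character by character; count nodes along the way that are marked as word ends.
Prefixes of the query that are stored words: "tgrtg"
Count: 1

1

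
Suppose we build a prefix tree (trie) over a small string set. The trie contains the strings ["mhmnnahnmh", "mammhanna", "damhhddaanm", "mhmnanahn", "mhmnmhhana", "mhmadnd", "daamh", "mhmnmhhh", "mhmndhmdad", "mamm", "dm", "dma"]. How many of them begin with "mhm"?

Walk to "mhm"; the words in its subtree are exactly those with that prefix.
Words under "mhm": mhmadnd, mhmnanahn, mhmndhmdad, mhmnmhhana, mhmnmhhh, mhmnnahnmh
Count: 6

6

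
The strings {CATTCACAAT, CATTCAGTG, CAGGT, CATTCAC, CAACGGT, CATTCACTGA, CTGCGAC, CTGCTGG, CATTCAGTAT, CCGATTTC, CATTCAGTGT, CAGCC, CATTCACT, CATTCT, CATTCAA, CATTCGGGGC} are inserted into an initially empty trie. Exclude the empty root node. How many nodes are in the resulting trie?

52

For each word, the new-node count is its length minus the longest prefix already in the trie:
  "CATTCACAAT" → 10 new (C, A, T, T, C, A, C, A, A, T)
  "CATTCAGTG" → prefix "CATTCA" already present; 3 new (G, T, G)
  "CAGGT" → prefix "CA" already present; 3 new (G, G, T)
  "CATTCAC" → prefix "CATTCAC" already present; 0 new (none)
  "CAACGGT" → prefix "CA" already present; 5 new (A, C, G, G, T)
  "CATTCACTGA" → prefix "CATTCAC" already present; 3 new (T, G, A)
  "CTGCGAC" → prefix "C" already present; 6 new (T, G, C, G, A, C)
  "CTGCTGG" → prefix "CTGC" already present; 3 new (T, G, G)
  "CATTCAGTAT" → prefix "CATTCAGT" already present; 2 new (A, T)
  "CCGATTTC" → prefix "C" already present; 7 new (C, G, A, T, T, T, C)
  "CATTCAGTGT" → prefix "CATTCAGTG" already present; 1 new (T)
  "CAGCC" → prefix "CAG" already present; 2 new (C, C)
  "CATTCACT" → prefix "CATTCACT" already present; 0 new (none)
  "CATTCT" → prefix "CATTC" already present; 1 new (T)
  "CATTCAA" → prefix "CATTCA" already present; 1 new (A)
  "CATTCGGGGC" → prefix "CATTC" already present; 5 new (G, G, G, G, C)
Total nodes = 10 + 3 + 3 + 0 + 5 + 3 + 6 + 3 + 2 + 7 + 1 + 2 + 0 + 1 + 1 + 5 = 52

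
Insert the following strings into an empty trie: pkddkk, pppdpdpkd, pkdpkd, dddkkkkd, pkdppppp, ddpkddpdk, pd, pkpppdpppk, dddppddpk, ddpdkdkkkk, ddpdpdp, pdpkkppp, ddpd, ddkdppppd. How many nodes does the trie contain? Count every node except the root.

74

Trace insertions, counting only characters that open a new branch:
  "pkddkk" → 6 new (p, k, d, d, k, k)
  "pppdpdpkd" → prefix "p" already present; 8 new (p, p, d, p, d, p, k, d)
  "pkdpkd" → prefix "pkd" already present; 3 new (p, k, d)
  "dddkkkkd" → 8 new (d, d, d, k, k, k, k, d)
  "pkdppppp" → prefix "pkdp" already present; 4 new (p, p, p, p)
  "ddpkddpdk" → prefix "dd" already present; 7 new (p, k, d, d, p, d, k)
  "pd" → prefix "p" already present; 1 new (d)
  "pkpppdpppk" → prefix "pk" already present; 8 new (p, p, p, d, p, p, p, k)
  "dddppddpk" → prefix "ddd" already present; 6 new (p, p, d, d, p, k)
  "ddpdkdkkkk" → prefix "ddp" already present; 7 new (d, k, d, k, k, k, k)
  "ddpdpdp" → prefix "ddpd" already present; 3 new (p, d, p)
  "pdpkkppp" → prefix "pd" already present; 6 new (p, k, k, p, p, p)
  "ddpd" → prefix "ddpd" already present; 0 new (none)
  "ddkdppppd" → prefix "dd" already present; 7 new (k, d, p, p, p, p, d)
Total nodes = 6 + 8 + 3 + 8 + 4 + 7 + 1 + 8 + 6 + 7 + 3 + 6 + 0 + 7 = 74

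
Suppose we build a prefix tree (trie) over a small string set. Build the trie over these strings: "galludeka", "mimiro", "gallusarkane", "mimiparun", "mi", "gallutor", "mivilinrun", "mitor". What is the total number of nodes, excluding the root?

For each word, the new-node count is its length minus the longest prefix already in the trie:
  "galludeka" → 9 new (g, a, l, l, u, d, e, k, a)
  "mimiro" → 6 new (m, i, m, i, r, o)
  "gallusarkane" → prefix "gallu" already present; 7 new (s, a, r, k, a, n, e)
  "mimiparun" → prefix "mimi" already present; 5 new (p, a, r, u, n)
  "mi" → prefix "mi" already present; 0 new (none)
  "gallutor" → prefix "gallu" already present; 3 new (t, o, r)
  "mivilinrun" → prefix "mi" already present; 8 new (v, i, l, i, n, r, u, n)
  "mitor" → prefix "mi" already present; 3 new (t, o, r)
Total nodes = 9 + 6 + 7 + 5 + 0 + 3 + 8 + 3 = 41

41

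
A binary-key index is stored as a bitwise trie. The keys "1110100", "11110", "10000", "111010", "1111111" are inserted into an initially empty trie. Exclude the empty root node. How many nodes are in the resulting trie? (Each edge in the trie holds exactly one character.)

16

Trace insertions, counting only characters that open a new branch:
  "1110100" → 7 new (1, 1, 1, 0, 1, 0, 0)
  "11110" → prefix "111" already present; 2 new (1, 0)
  "10000" → prefix "1" already present; 4 new (0, 0, 0, 0)
  "111010" → prefix "111010" already present; 0 new (none)
  "1111111" → prefix "1111" already present; 3 new (1, 1, 1)
Total nodes = 7 + 2 + 4 + 0 + 3 = 16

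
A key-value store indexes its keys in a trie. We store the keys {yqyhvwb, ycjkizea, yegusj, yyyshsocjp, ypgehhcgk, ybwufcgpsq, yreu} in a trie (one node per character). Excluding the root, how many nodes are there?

Count nodes per top-level branch (shared prefixes stored once):
  'y'-branch (ybwufcgpsq, ycjkizea, yegusj, ypgehhcgk, yqyhvwb, yreu, yyyshsocjp): 48 nodes
Sum: 48

48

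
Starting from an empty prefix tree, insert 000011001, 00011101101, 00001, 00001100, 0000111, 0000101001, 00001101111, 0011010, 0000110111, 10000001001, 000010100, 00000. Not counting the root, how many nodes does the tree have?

For each word, the new-node count is its length minus the longest prefix already in the trie:
  "000011001" → 9 new (0, 0, 0, 0, 1, 1, 0, 0, 1)
  "00011101101" → prefix "000" already present; 8 new (1, 1, 1, 0, 1, 1, 0, 1)
  "00001" → prefix "00001" already present; 0 new (none)
  "00001100" → prefix "00001100" already present; 0 new (none)
  "0000111" → prefix "000011" already present; 1 new (1)
  "0000101001" → prefix "00001" already present; 5 new (0, 1, 0, 0, 1)
  "00001101111" → prefix "0000110" already present; 4 new (1, 1, 1, 1)
  "0011010" → prefix "00" already present; 5 new (1, 1, 0, 1, 0)
  "0000110111" → prefix "0000110111" already present; 0 new (none)
  "10000001001" → 11 new (1, 0, 0, 0, 0, 0, 0, 1, 0, 0, 1)
  "000010100" → prefix "000010100" already present; 0 new (none)
  "00000" → prefix "0000" already present; 1 new (0)
Total nodes = 9 + 8 + 0 + 0 + 1 + 5 + 4 + 5 + 0 + 11 + 0 + 1 = 44

44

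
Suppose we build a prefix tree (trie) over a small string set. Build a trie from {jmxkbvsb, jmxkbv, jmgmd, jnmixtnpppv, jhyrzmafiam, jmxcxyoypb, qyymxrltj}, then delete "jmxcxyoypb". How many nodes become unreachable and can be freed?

7

After clearing the end-marker at "jmxcxyoypb", prune upward until reaching a node still needed by another word.
The suffix "cxyoypb" (7 nodes) is used only by "jmxcxyoypb"; the node for "jmx" still has the child "k", so pruning stops there.
Nodes removed: 7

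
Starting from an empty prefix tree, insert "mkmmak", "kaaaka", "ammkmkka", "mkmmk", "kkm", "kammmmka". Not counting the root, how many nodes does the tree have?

29

Count nodes per top-level branch (shared prefixes stored once):
  'a'-branch (ammkmkka): 8 nodes
  'k'-branch (kaaaka, kammmmka, kkm): 14 nodes
  'm'-branch (mkmmak, mkmmk): 7 nodes
Sum: 29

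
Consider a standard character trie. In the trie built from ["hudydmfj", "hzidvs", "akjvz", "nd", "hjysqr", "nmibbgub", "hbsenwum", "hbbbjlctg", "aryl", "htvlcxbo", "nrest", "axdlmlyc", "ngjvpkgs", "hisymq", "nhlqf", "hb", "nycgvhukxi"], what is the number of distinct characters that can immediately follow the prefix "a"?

3

The children of the "a" node are the distinct next characters among strings starting with "a".
Distinct next characters after "a": k, r, x.
That node has 3 child edges.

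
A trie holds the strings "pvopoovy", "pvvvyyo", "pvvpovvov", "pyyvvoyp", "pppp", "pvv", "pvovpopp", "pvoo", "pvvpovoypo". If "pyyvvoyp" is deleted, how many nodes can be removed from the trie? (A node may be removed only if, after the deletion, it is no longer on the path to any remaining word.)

7

Walk "pyyvvoyp" from the leaf back toward the root, removing each node that no remaining word uses.
The suffix "yyvvoyp" (7 nodes) is used only by "pyyvvoyp"; the node for "p" still has the child "v", so pruning stops there.
Nodes removed: 7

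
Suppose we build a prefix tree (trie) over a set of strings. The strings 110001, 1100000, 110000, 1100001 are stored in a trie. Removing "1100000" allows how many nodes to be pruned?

1

After clearing the end-marker at "1100000", prune upward until reaching a node still needed by another word.
The suffix "0" (1 node) is used only by "1100000"; the node for "110000" still has the child "1", so pruning stops there.
Nodes removed: 1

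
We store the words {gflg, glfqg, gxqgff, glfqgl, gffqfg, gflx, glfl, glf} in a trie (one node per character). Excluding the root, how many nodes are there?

20

For each word, the new-node count is its length minus the longest prefix already in the trie:
  "gflg" → 4 new (g, f, l, g)
  "glfqg" → prefix "g" already present; 4 new (l, f, q, g)
  "gxqgff" → prefix "g" already present; 5 new (x, q, g, f, f)
  "glfqgl" → prefix "glfqg" already present; 1 new (l)
  "gffqfg" → prefix "gf" already present; 4 new (f, q, f, g)
  "gflx" → prefix "gfl" already present; 1 new (x)
  "glfl" → prefix "glf" already present; 1 new (l)
  "glf" → prefix "glf" already present; 0 new (none)
Total nodes = 4 + 4 + 5 + 1 + 4 + 1 + 1 + 0 = 20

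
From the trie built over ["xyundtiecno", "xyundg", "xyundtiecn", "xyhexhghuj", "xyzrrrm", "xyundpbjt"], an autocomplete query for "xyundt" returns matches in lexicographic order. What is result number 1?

xyundtiecn

DFS of the "xyundt" subtree visits, in order: "xyundtiecn", "xyundtiecno"
Position 1: xyundtiecn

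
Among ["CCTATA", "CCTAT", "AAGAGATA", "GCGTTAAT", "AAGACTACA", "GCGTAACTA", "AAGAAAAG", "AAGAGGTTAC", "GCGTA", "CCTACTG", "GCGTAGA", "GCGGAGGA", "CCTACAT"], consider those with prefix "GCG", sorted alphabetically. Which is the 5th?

GCGTTAAT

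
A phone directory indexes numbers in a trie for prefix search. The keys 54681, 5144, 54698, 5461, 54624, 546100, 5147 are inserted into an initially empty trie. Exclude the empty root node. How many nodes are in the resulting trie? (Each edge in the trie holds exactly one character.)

Trie structure (* marks end of a word):
(root)
└─ 5
   ├─ 1
   │  └─ 4
   │     ├─ 4 *
   │     └─ 7 *
   └─ 4
      └─ 6
         ├─ 1 *
         │  └─ 0
         │     └─ 0 *
         ├─ 2
         │  └─ 4 *
         ├─ 8
         │  └─ 1 *
         └─ 9
            └─ 8 *
Counting every labelled node above: 16.

16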